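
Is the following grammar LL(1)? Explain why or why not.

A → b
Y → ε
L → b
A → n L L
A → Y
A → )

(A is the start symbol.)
A grammar is LL(1) if for each non-terminal N with multiple productions, the predict sets of those productions are pairwise disjoint, where PREDICT(N → α) = (FIRST(α) \ {ε}) ∪ (FOLLOW(N) if α ⇒* ε).

Relevant sets:
  FIRST(Y) = { ε }
  FOLLOW(A) = { $ }

For A:
  PREDICT(A → b) = { 'b' }
  PREDICT(A → n L L) = { 'n' }
  PREDICT(A → Y) = { $ }
  PREDICT(A → ')') = { ')' }
Y, L have a single production, so nothing to check there.

All predict sets are disjoint. The grammar IS LL(1).

Answer: Yes, the grammar is LL(1).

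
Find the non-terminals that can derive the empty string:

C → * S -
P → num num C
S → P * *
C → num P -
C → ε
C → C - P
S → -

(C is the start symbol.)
A non-terminal is nullable if it can derive ε (the empty string): either it has an ε-production, or it has a production whose right-hand side consists entirely of nullable non-terminals.

ε-productions: C → ε
So C is immediately nullable.
No further non-terminal can be added: every production for the remaining non-terminals contains a terminal or a non-nullable non-terminal.
Nullable = { 'C' }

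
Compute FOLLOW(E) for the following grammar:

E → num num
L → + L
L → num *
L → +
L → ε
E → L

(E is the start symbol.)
To compute FOLLOW(E), find every occurrence of E on a right-hand side N → α E β: add FIRST(β) \ {ε}, and if β is empty or nullable also add FOLLOW(N). Iterate to a fixed point.

E is the start symbol, so $ ∈ FOLLOW(E).
E does not occur on any right-hand side.

Taking the union: FOLLOW(E) = { $ }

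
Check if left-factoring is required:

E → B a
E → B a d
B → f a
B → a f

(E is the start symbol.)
Yes, E has productions with common prefix 'B a'

Left-factoring is needed when two productions for the same non-terminal
share a common prefix on the right-hand side.

Productions for E:
  E → B a
  E → B a d
Productions for B:
  B → f a
  B → a f

Found common prefix 'B a' in productions for E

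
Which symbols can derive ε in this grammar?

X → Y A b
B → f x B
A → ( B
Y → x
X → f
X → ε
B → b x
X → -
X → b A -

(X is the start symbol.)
A non-terminal is nullable if it can derive ε (the empty string): either it has an ε-production, or it has a production whose right-hand side consists entirely of nullable non-terminals.

ε-productions: X → ε
So X is immediately nullable.
No further non-terminal can be added: every production for the remaining non-terminals contains a terminal or a non-nullable non-terminal.
Nullable = { 'X' }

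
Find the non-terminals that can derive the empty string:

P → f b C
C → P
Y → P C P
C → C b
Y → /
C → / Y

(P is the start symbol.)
There are no ε-productions, so no non-terminal can derive ε.
No non-terminals are nullable.

Answer: None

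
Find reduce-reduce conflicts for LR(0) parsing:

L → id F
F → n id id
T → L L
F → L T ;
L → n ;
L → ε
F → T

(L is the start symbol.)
Augment with L' → L and build the canonical LR(0) collection (I0 = CLOSURE({[L' → . L]}), then GOTO on every symbol after a dot until no new states appear). It has 15 states:
  I0: { [L → . id F], [L → . n ;], [L → .], [L' → . L] }  — shift, reduce
  I1: { [L' → L .] }  — accept
  I2: { [F → . L T ;], [F → . T], [F → . n id id], [L → . id F], [L → . n ;], [L → .], [L → id . F], [T → . L L] }  — shift, reduce
  I3: { [L → n . ;] }  — shift
  I4: { [L → n ; .] }  — reduce
  I5: { [L → id F .] }  — reduce
  I6: { [F → L . T ;], [L → . id F], [L → . n ;], [L → .], [T → . L L], [T → L . L] }  — shift, reduce
  I7: { [F → T .] }  — reduce
  I8: { [F → n . id id], [L → n . ;] }  — shift
  I9: { [F → n id . id] }  — shift
  I10: { [F → n id id .] }  — reduce
  I11: { [L → . id F], [L → . n ;], [L → .], [T → L . L], [T → L L .] }  — shift, 2 reduces
  I12: { [F → L T . ;] }  — shift
  I13: { [F → L T ; .] }  — reduce
  I14: { [T → L L .] }  — reduce

I11 contains complete items [L → .], [T → L L .] — reduce-reduce conflict.

Answer: Yes — I11: [L → .] vs [T → L L .]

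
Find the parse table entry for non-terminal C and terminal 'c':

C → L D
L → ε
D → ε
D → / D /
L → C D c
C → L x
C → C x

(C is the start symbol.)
To find M[C, 'c'], we find productions for C where 'c' is in the predict set (PREDICT(N → α) = (FIRST(α) \ {ε}) ∪ (FOLLOW(N) if α ⇒* ε)).

Relevant sets:
  FIRST(L) = { '/', 'c', 'x', ε }
  FIRST(D) = { '/', ε }
  FIRST(C) = { '/', 'c', 'x', ε }
  FOLLOW(C) = { $, '/', 'c', 'x' }

C → L D: PREDICT = { $, '/', 'c', 'x' }
  'c' is in predict set, so this production goes in M[C, 'c']
C → L x: PREDICT = { '/', 'c', 'x' }
  'c' is in predict set, so this production goes in M[C, 'c']
C → C x: PREDICT = { '/', 'c', 'x' }
  'c' is in predict set, so this production goes in M[C, 'c']

M[C, 'c'] = C → L D, C → L x, C → C x  (a multiply-defined cell — the grammar is not LL(1))

Answer: C → L D, C → L x, C → C x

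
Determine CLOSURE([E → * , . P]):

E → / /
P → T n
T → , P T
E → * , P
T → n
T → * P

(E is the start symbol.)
To compute CLOSURE, for each item [A → α.Bβ] where B is a non-terminal, add [B → .γ] for all productions B → γ; repeat for the newly added items until nothing changes.

Start with: [E → * , . P]
  [E → * , . P] has the dot before P: add [P → . T n]
  [P → . T n] has the dot before T: add [T → . , P T], [T → . n], [T → . * P]
No further items can be added.

CLOSURE = { [E → * , . P], [P → . T n], [T → . * P], [T → . , P T], [T → . n] }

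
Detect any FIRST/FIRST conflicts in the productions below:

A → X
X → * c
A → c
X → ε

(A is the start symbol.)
A FIRST/FIRST conflict occurs when two productions N → α and N → β for the same non-terminal have FIRST(α) ∩ FIRST(β) ≠ ∅ (with ε ∈ FIRST of a nullable right-hand side, so two nullable alternatives also conflict).

FIRST sets of the non-terminals at (or reachable through a nullable prefix from) the front of some alternative:
  FIRST(X) = { '*', ε }

Productions for A:
  A → X: FIRST = { '*', ε }
  A → c: FIRST = { 'c' }
Productions for X:
  X → * c: FIRST = { '*' }
  X → ε: FIRST = { ε }

All alternatives of each non-terminal have pairwise disjoint FIRST sets.

Answer: No FIRST/FIRST conflicts.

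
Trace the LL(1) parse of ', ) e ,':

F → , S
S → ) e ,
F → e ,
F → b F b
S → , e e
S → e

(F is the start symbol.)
LL(1) parsing maintains a stack (initially the start symbol over $) and the input. At each step: if the stack top is a terminal, match it against the current input token; if it is a non-terminal N, replace it with the RHS of M[N, lookahead] (the unique production whose predict set contains the lookahead).

Stack is shown with the top on the left.

Stack    Input      Action
--------------------------
F $      , ) e , $  output F → , S
, S $    , ) e , $  match ','
S $      ) e , $    output S → ) e ,
) e , $  ) e , $    match ')'
e , $    e , $      match 'e'
, $      , $        match ','
$        $          accept

The string is accepted.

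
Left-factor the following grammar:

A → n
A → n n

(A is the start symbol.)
A → n A'
A' → ε
A' → n

Left-factoring transforms A → αβ₁ | αβ₂ into A → αA' and A' → β₁ | β₂
(α is the longest common prefix among the alternatives). Repeat until
no nonterminal has two alternatives with a common prefix.

Round 1: A has alternatives sharing prefix 'n'. Introduce A': A → n A'
  Add: A' → ε
  Add: A' → n

No remaining common prefixes — done.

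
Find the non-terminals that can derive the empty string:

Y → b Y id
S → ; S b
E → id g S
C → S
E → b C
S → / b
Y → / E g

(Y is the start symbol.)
None

A non-terminal is nullable if it can derive ε (the empty string): either it has an ε-production, or it has a production whose right-hand side consists entirely of nullable non-terminals.

There are no ε-productions, so no non-terminal can derive ε.
No non-terminals are nullable.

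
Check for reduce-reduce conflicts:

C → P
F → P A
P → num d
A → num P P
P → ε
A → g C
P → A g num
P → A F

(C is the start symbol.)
Yes — I13: [P → .] vs [P → A g num .]

Augment with C' → C and build the canonical LR(0) collection (I0 = CLOSURE({[C' → . C]}), then GOTO on every symbol after a dot until no new states appear). It has 16 states:
  I0: { [A → . g C], [A → . num P P], [C → . P], [C' → . C], [P → . A F], [P → . A g num], [P → . num d], [P → .] }  — shift, reduce
  I1: { [A → . g C], [A → . num P P], [F → . P A], [P → . A F], [P → . A g num], [P → . num d], [P → .], [P → A . F], [P → A . g num] }  — shift, reduce
  I2: { [C' → C .] }  — accept
  I3: { [C → P .] }  — reduce
  I4: { [A → . g C], [A → . num P P], [A → g . C], [C → . P], [P → . A F], [P → . A g num], [P → . num d], [P → .] }  — shift, reduce
  I5: { [A → . g C], [A → . num P P], [A → num . P P], [P → . A F], [P → . A g num], [P → . num d], [P → .], [P → num . d] }  — shift, reduce
  I6: { [A → . g C], [A → . num P P], [A → num P . P], [P → . A F], [P → . A g num], [P → . num d], [P → .] }  — shift, reduce
  I7: { [P → num d .] }  — reduce
  I8: { [A → num P P .] }  — reduce
  I9: { [A → g C .] }  — reduce
  I10: { [P → A F .] }  — reduce
  I11: { [A → . g C], [A → . num P P], [F → P . A] }  — shift
  I12: { [A → . g C], [A → . num P P], [A → g . C], [C → . P], [P → . A F], [P → . A g num], [P → . num d], [P → .], [P → A g . num] }  — shift, reduce
  I13: { [A → . g C], [A → . num P P], [A → num . P P], [P → . A F], [P → . A g num], [P → . num d], [P → .], [P → A g num .], [P → num . d] }  — shift, 2 reduces
  I14: { [F → P A .] }  — reduce
  I15: { [A → . g C], [A → . num P P], [A → num . P P], [P → . A F], [P → . A g num], [P → . num d], [P → .] }  — shift, reduce

I13 contains complete items [P → .], [P → A g num .] — reduce-reduce conflict.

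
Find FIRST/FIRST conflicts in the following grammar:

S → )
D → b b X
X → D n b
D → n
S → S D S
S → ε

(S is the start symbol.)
Yes. S → ')' / S → S D S on { ')' }

A FIRST/FIRST conflict occurs when two productions N → α and N → β for the same non-terminal have FIRST(α) ∩ FIRST(β) ≠ ∅ (with ε ∈ FIRST of a nullable right-hand side, so two nullable alternatives also conflict).

FIRST sets of the non-terminals at (or reachable through a nullable prefix from) the front of some alternative:
  FIRST(S) = { ')', 'b', 'n', ε }
  FIRST(D) = { 'b', 'n' }

Productions for S:
  S → ): FIRST = { ')' }
  S → S D S: FIRST = { ')', 'b', 'n' }
  S → ε: FIRST = { ε }
Productions for D:
  D → b b X: FIRST = { 'b' }
  D → n: FIRST = { 'n' }
X has only one production, so no FIRST/FIRST conflict is possible there.

Conflict for S: S → ) and S → S D S
  Overlap: { ')' }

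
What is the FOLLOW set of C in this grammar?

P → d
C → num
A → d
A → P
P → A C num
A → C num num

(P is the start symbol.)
{ 'num' }

In P → A C num: C is followed by num, add FIRST(num) \ {ε} = { 'num' }
In A → C num num: C is followed by num num, add FIRST(num num) \ {ε} = { 'num' }

Taking the union: FOLLOW(C) = { 'num' }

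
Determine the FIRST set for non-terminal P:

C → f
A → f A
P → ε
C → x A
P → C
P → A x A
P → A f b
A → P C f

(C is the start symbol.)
To compute FIRST(P), examine every production with P on the left-hand side, reading each right-hand side left to right until a non-nullable symbol is reached.

FIRST sets of the other non-terminals involved (by the same procedure, iterated to a fixed point):
  FIRST(C) = { 'f', 'x' }
  FIRST(A) = { 'f', 'x' }

From P → ε:
  - ε-production, so ε ∈ FIRST(P)
From P → C:
  - C is a non-terminal: add FIRST(C) \ {ε} = { 'f', 'x' }
    C is not nullable, so stop
From P → A x A:
  - A is a non-terminal: add FIRST(A) \ {ε} = { 'f', 'x' }
    A is not nullable, so stop
From P → A f b:
  - A is a non-terminal: add FIRST(A) \ {ε} = { 'f', 'x' }
    A is not nullable, so stop

Collecting: FIRST(P) = { 'f', 'x', ε }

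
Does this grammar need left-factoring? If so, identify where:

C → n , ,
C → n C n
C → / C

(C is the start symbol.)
Yes, C has productions with common prefix 'n'

Left-factoring is needed when two productions for the same non-terminal
share a common prefix on the right-hand side.

Productions for C:
  C → n , ,
  C → n C n
  C → / C

Found common prefix 'n' in productions for C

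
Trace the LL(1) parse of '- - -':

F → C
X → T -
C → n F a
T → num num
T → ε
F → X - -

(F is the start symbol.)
LL(1) parsing maintains a stack (initially the start symbol over $) and the input. At each step: if the stack top is a terminal, match it against the current input token; if it is a non-terminal N, replace it with the RHS of M[N, lookahead] (the unique production whose predict set contains the lookahead).

Stack is shown with the top on the left.

Stack      Input    Action
--------------------------
F $        - - - $  output F → X - -
X - - $    - - - $  output X → T -
T - - - $  - - - $  output T → ε
- - - $    - - - $  match '-'
- - $      - - $    match '-'
- $        - $      match '-'
$          $        accept

The string is accepted.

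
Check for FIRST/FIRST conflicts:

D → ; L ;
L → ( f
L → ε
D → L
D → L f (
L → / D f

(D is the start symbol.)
Yes. D → L / D → L f '(' on { '(', '/' }

A FIRST/FIRST conflict occurs when two productions N → α and N → β for the same non-terminal have FIRST(α) ∩ FIRST(β) ≠ ∅ (with ε ∈ FIRST of a nullable right-hand side, so two nullable alternatives also conflict).

FIRST sets of the non-terminals at (or reachable through a nullable prefix from) the front of some alternative:
  FIRST(L) = { '(', '/', ε }

Productions for D:
  D → ; L ;: FIRST = { ';' }
  D → L: FIRST = { '(', '/', ε }
  D → L f (: FIRST = { '(', '/', 'f' }
Productions for L:
  L → ( f: FIRST = { '(' }
  L → ε: FIRST = { ε }
  L → / D f: FIRST = { '/' }

Conflict for D: D → L and D → L f (
  Overlap: { '(', '/' }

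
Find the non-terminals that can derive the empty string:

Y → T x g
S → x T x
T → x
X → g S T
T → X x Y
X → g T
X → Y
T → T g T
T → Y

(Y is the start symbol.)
None

A non-terminal is nullable if it can derive ε (the empty string): either it has an ε-production, or it has a production whose right-hand side consists entirely of nullable non-terminals.

There are no ε-productions, so no non-terminal can derive ε.
No non-terminals are nullable.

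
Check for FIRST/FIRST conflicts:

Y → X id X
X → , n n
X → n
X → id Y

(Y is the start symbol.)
No FIRST/FIRST conflicts.

A FIRST/FIRST conflict occurs when two productions N → α and N → β for the same non-terminal have FIRST(α) ∩ FIRST(β) ≠ ∅ (with ε ∈ FIRST of a nullable right-hand side, so two nullable alternatives also conflict).

Productions for X:
  X → , n n: FIRST = { ',' }
  X → n: FIRST = { 'n' }
  X → id Y: FIRST = { 'id' }
Y has only one production, so no FIRST/FIRST conflict is possible there.

All alternatives of each non-terminal have pairwise disjoint FIRST sets.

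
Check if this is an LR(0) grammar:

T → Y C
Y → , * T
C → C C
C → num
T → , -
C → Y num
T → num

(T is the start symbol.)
No. Shift-reduce conflict between [T → Y C .] and [C → . num]

Augment with T' → T and build the canonical LR(0) collection (I0 = CLOSURE({[T' → . T]}), then GOTO on every symbol after a dot until no new states appear). It has 14 states:
  I0: { [T → . , -], [T → . Y C], [T → . num], [T' → . T], [Y → . , * T] }  — shift
  I1: { [T → , . -], [Y → , . * T] }  — shift
  I2: { [T' → T .] }  — accept
  I3: { [C → . C C], [C → . Y num], [C → . num], [T → Y . C], [Y → . , * T] }  — shift
  I4: { [T → num .] }  — reduce
  I5: { [Y → , . * T] }  — shift
  I6: { [C → . C C], [C → . Y num], [C → . num], [C → C . C], [T → Y C .], [Y → . , * T] }  — shift, reduce
  I7: { [C → Y . num] }  — shift
  I8: { [C → num .] }  — reduce
  I9: { [C → Y num .] }  — reduce
  I10: { [C → . C C], [C → . Y num], [C → . num], [C → C . C], [C → C C .], [Y → . , * T] }  — shift, reduce
  I11: { [T → . , -], [T → . Y C], [T → . num], [Y → , * . T], [Y → . , * T] }  — shift
  I12: { [Y → , * T .] }  — reduce
  I13: { [T → , - .] }  — reduce

Conflict in state I6:
  Shift-reduce conflict between [T → Y C .] and [C → . num]
So the grammar is NOT LR(0).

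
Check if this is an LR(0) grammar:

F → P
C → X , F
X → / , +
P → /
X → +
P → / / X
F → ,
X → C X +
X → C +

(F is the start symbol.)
No. Shift-reduce conflict between [P → / .] and [P → / . / X]

Augment with F' → F and build the canonical LR(0) collection (I0 = CLOSURE({[F' → . F]}), then GOTO on every symbol after a dot until no new states appear). It has 17 states:
  I0: { [F → . ,], [F → . P], [F' → . F], [P → . / / X], [P → . /] }  — shift
  I1: { [F → , .] }  — reduce
  I2: { [P → / . / X], [P → / .] }  — shift, reduce
  I3: { [F' → F .] }  — accept
  I4: { [F → P .] }  — reduce
  I5: { [C → . X , F], [P → / / . X], [X → . +], [X → . / , +], [X → . C +], [X → . C X +] }  — shift
  I6: { [X → + .] }  — reduce
  I7: { [X → / . , +] }  — shift
  I8: { [C → . X , F], [X → . +], [X → . / , +], [X → . C +], [X → . C X +], [X → C . +], [X → C . X +] }  — shift
  I9: { [C → X . , F], [P → / / X .] }  — shift, reduce
  I10: { [C → X , . F], [F → . ,], [F → . P], [P → . / / X], [P → . /] }  — shift
  I11: { [C → X , F .] }  — reduce
  I12: { [X → + .], [X → C + .] }  — 2 reduces
  I13: { [C → X . , F], [X → C X . +] }  — shift
  I14: { [X → C X + .] }  — reduce
  I15: { [X → / , . +] }  — shift
  I16: { [X → / , + .] }  — reduce

Conflict in state I2:
  Shift-reduce conflict between [P → / .] and [P → / . / X]
So the grammar is NOT LR(0).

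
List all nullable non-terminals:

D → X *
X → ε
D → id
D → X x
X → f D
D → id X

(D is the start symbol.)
{ 'X' }

A non-terminal is nullable if it can derive ε (the empty string): either it has an ε-production, or it has a production whose right-hand side consists entirely of nullable non-terminals.

ε-productions: X → ε
So X is immediately nullable.
No further non-terminal can be added: every production for the remaining non-terminals contains a terminal or a non-nullable non-terminal.
Nullable = { 'X' }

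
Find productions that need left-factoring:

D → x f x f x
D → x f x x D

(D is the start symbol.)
Yes, D has productions with common prefix 'x f x'

Left-factoring is needed when two productions for the same non-terminal
share a common prefix on the right-hand side.

Productions for D:
  D → x f x f x
  D → x f x x D

Found common prefix 'x f x' in productions for D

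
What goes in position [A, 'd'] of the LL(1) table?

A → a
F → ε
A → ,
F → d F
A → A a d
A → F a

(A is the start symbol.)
To find M[A, 'd'], we find productions for A where 'd' is in the predict set (PREDICT(N → α) = (FIRST(α) \ {ε}) ∪ (FOLLOW(N) if α ⇒* ε)).

Relevant sets:
  FIRST(A) = { ',', 'a', 'd' }
  FIRST(F) = { 'd', ε }

A → a: PREDICT = { 'a' }
A → ,: PREDICT = { ',' }
A → A a d: PREDICT = { ',', 'a', 'd' }
  'd' is in predict set, so this production goes in M[A, 'd']
A → F a: PREDICT = { 'a', 'd' }
  'd' is in predict set, so this production goes in M[A, 'd']

M[A, 'd'] = A → A a d, A → F a  (a multiply-defined cell — the grammar is not LL(1))

Answer: A → A a d, A → F a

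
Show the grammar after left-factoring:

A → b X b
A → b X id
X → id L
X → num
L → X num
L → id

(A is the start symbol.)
Left-factoring transforms A → αβ₁ | αβ₂ into A → αA' and A' → β₁ | β₂
(α is the longest common prefix among the alternatives). Repeat until
no nonterminal has two alternatives with a common prefix.

Round 1: A has alternatives sharing prefix 'b X'. Introduce A': A → b X A'
  Add: A' → b
  Add: A' → id

No remaining common prefixes — done.

Resulting grammar:
A → b X A'
A' → b
A' → id
X → id L
X → num
L → X num
L → id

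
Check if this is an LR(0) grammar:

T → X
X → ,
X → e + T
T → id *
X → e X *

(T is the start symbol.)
A grammar is LR(0) if no state in the canonical LR(0) collection has:
  - both a shift item (dot before a terminal) and a complete item (shift-reduce conflict), or
  - two or more complete items (reduce-reduce conflict; the accept item [T' → T .] counts as a complete item here).

Augment with T' → T and build the canonical LR(0) collection (I0 = CLOSURE({[T' → . T]}), then GOTO on every symbol after a dot until no new states appear). It has 11 states:
  I0: { [T → . X], [T → . id *], [T' → . T], [X → . ,], [X → . e + T], [X → . e X *] }  — shift
  I1: { [X → , .] }  — reduce
  I2: { [T' → T .] }  — accept
  I3: { [T → X .] }  — reduce
  I4: { [X → . ,], [X → . e + T], [X → . e X *], [X → e . + T], [X → e . X *] }  — shift
  I5: { [T → id . *] }  — shift
  I6: { [T → id * .] }  — reduce
  I7: { [T → . X], [T → . id *], [X → . ,], [X → . e + T], [X → . e X *], [X → e + . T] }  — shift
  I8: { [X → e X . *] }  — shift
  I9: { [X → e X * .] }  — reduce
  I10: { [X → e + T .] }  — reduce

Every state is either a pure shift/goto state or contains exactly one complete item and nothing to shift — no conflicts. The grammar is LR(0).

Answer: Yes, the grammar is LR(0)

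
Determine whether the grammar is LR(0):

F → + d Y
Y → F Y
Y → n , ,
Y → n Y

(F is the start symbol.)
A grammar is LR(0) if no state in the canonical LR(0) collection has:
  - both a shift item (dot before a terminal) and a complete item (shift-reduce conflict), or
  - two or more complete items (reduce-reduce conflict; the accept item [F' → F .] counts as a complete item here).

Augment with F' → F and build the canonical LR(0) collection (I0 = CLOSURE({[F' → . F]}), then GOTO on every symbol after a dot until no new states appear). It has 11 states:
  I0: { [F → . + d Y], [F' → . F] }  — shift
  I1: { [F → + . d Y] }  — shift
  I2: { [F' → F .] }  — accept
  I3: { [F → + d . Y], [F → . + d Y], [Y → . F Y], [Y → . n , ,], [Y → . n Y] }  — shift
  I4: { [F → . + d Y], [Y → . F Y], [Y → . n , ,], [Y → . n Y], [Y → F . Y] }  — shift
  I5: { [F → + d Y .] }  — reduce
  I6: { [F → . + d Y], [Y → . F Y], [Y → . n , ,], [Y → . n Y], [Y → n . , ,], [Y → n . Y] }  — shift
  I7: { [Y → n , . ,] }  — shift
  I8: { [Y → n Y .] }  — reduce
  I9: { [Y → n , , .] }  — reduce
  I10: { [Y → F Y .] }  — reduce

Every state is either a pure shift/goto state or contains exactly one complete item and nothing to shift — no conflicts. The grammar is LR(0).

Answer: Yes, the grammar is LR(0)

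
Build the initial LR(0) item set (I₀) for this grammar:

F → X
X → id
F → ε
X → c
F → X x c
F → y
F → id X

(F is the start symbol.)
First, augment the grammar with F' → F
I₀ = CLOSURE({ [F' → . F] }):
  [F' → . F] has the dot before F: add [F → . X], [F → .], [F → . X x c], [F → . y], [F → . id X]
  [F → . X] has the dot before X: add [X → . id], [X → . c]
No further items can be added.

I₀ = { [F → . X x c], [F → . X], [F → . id X], [F → . y], [F → .], [F' → . F], [X → . c], [X → . id] }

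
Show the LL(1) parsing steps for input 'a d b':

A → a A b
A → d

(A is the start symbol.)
LL(1) parsing maintains a stack (initially the start symbol over $) and the input. At each step: if the stack top is a terminal, match it against the current input token; if it is a non-terminal N, replace it with the RHS of M[N, lookahead] (the unique production whose predict set contains the lookahead).

Stack is shown with the top on the left.

Stack    Input    Action
------------------------
A $      a d b $  output A → a A b
a A b $  a d b $  match 'a'
A b $    d b $    output A → d
d b $    d b $    match 'd'
b $      b $      match 'b'
$        $        accept

The string is accepted.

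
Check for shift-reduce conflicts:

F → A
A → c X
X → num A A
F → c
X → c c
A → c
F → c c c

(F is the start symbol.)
A shift-reduce conflict occurs when an LR(0) state has both:
  - a complete (reduce) item [A → α .] (dot at the end), and
  - a shift item [B → β . c γ] (dot before a terminal).

Augment with F' → F and build the canonical LR(0) collection (I0 = CLOSURE({[F' → . F]}), then GOTO on every symbol after a dot until no new states appear). It has 13 states:
  I0: { [A → . c X], [A → . c], [F → . A], [F → . c c c], [F → . c], [F' → . F] }  — shift
  I1: { [F → A .] }  — reduce
  I2: { [F' → F .] }  — accept
  I3: { [A → c . X], [A → c .], [F → c . c c], [F → c .], [X → . c c], [X → . num A A] }  — shift, 2 reduces
  I4: { [A → c X .] }  — reduce
  I5: { [F → c c . c], [X → c . c] }  — shift
  I6: { [A → . c X], [A → . c], [X → num . A A] }  — shift
  I7: { [A → . c X], [A → . c], [X → num A . A] }  — shift
  I8: { [A → c . X], [A → c .], [X → . c c], [X → . num A A] }  — shift, reduce
  I9: { [X → c . c] }  — shift
  I10: { [X → c c .] }  — reduce
  I11: { [X → num A A .] }  — reduce
  I12: { [F → c c c .], [X → c c .] }  — 2 reduces

I3 contains reduce items [A → c .], [F → c .] and shift items [F → c . c c], [X → . c c], [X → . num A A] — shift-reduce conflict.
I8 contains reduce item [A → c .] and shift items [X → . c c], [X → . num A A] — shift-reduce conflict.

Answer: Yes — I3: [A → c .] vs [F → c . c c]; I8: [A → c .] vs [X → . c c]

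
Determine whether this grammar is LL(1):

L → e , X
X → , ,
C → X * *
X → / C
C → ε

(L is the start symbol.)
Yes, the grammar is LL(1).

Relevant sets:
  FIRST(X) = { ',', '/' }
  FOLLOW(C) = { $, '*' }

For X:
  PREDICT(X → ',' ',') = { ',' }
  PREDICT(X → '/' C) = { '/' }
For C:
  PREDICT(C → X '*' '*') = { ',', '/' }
  PREDICT(C → ε) = { $, '*' }
L has a single production, so nothing to check there.

All predict sets are disjoint. The grammar IS LL(1).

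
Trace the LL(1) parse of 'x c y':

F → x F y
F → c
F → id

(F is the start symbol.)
Stack is shown with the top on the left.

Stack    Input    Action
------------------------
F $      x c y $  output F → x F y
x F y $  x c y $  match 'x'
F y $    c y $    output F → c
c y $    c y $    match 'c'
y $      y $      match 'y'
$        $        accept

The string is accepted.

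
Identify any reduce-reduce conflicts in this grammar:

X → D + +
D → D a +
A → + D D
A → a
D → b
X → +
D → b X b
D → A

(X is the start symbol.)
Augment with X' → X and build the canonical LR(0) collection (I0 = CLOSURE({[X' → . X]}), then GOTO on every symbol after a dot until no new states appear). It has 17 states:
  I0: { [A → . + D D], [A → . a], [D → . A], [D → . D a +], [D → . b X b], [D → . b], [X → . +], [X → . D + +], [X' → . X] }  — shift
  I1: { [A → + . D D], [A → . + D D], [A → . a], [D → . A], [D → . D a +], [D → . b X b], [D → . b], [X → + .] }  — shift, reduce
  I2: { [D → A .] }  — reduce
  I3: { [D → D . a +], [X → D . + +] }  — shift
  I4: { [X' → X .] }  — accept
  I5: { [A → a .] }  — reduce
  I6: { [A → . + D D], [A → . a], [D → . A], [D → . D a +], [D → . b X b], [D → . b], [D → b . X b], [D → b .], [X → . +], [X → . D + +] }  — shift, reduce
  I7: { [D → b X . b] }  — shift
  I8: { [D → b X b .] }  — reduce
  I9: { [X → D + . +] }  — shift
  I10: { [D → D a . +] }  — shift
  I11: { [D → D a + .] }  — reduce
  I12: { [X → D + + .] }  — reduce
  I13: { [A → + . D D], [A → . + D D], [A → . a], [D → . A], [D → . D a +], [D → . b X b], [D → . b] }  — shift
  I14: { [A → + D . D], [A → . + D D], [A → . a], [D → . A], [D → . D a +], [D → . b X b], [D → . b], [D → D . a +] }  — shift
  I15: { [A → + D D .], [D → D . a +] }  — shift, reduce
  I16: { [A → a .], [D → D a . +] }  — shift, reduce

No state contains more than one complete item.

Answer: No reduce-reduce conflicts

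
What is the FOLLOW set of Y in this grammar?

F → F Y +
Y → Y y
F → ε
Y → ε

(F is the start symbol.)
{ '+', 'y' }

To compute FOLLOW(Y), find every occurrence of Y on a right-hand side N → α Y β: add FIRST(β) \ {ε}, and if β is empty or nullable also add FOLLOW(N). Iterate to a fixed point.

In F → F Y +: Y is followed by '+', add FIRST('+') \ {ε} = { '+' }
In Y → Y y: Y is followed by y, add FIRST(y) \ {ε} = { 'y' }

Taking the union: FOLLOW(Y) = { '+', 'y' }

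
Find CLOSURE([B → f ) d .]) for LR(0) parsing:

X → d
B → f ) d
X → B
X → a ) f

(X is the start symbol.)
To compute CLOSURE, for each item [A → α.Bβ] where B is a non-terminal, add [B → .γ] for all productions B → γ; repeat for the newly added items until nothing changes.

Start with: [B → f ) d .]
The dot is at the end, so nothing is added.

CLOSURE = { [B → f ) d .] }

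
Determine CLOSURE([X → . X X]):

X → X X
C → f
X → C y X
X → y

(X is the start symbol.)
{ [C → . f], [X → . C y X], [X → . X X], [X → . y] }

Start with: [X → . X X]
  [X → . X X] has the dot before X: add [X → . C y X], [X → . y]
  [X → . C y X] has the dot before C: add [C → . f]
No further items can be added.

CLOSURE = { [C → . f], [X → . C y X], [X → . X X], [X → . y] }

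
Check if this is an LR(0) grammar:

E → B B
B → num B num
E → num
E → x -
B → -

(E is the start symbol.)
A grammar is LR(0) if no state in the canonical LR(0) collection has:
  - both a shift item (dot before a terminal) and a complete item (shift-reduce conflict), or
  - two or more complete items (reduce-reduce conflict; the accept item [E' → E .] counts as a complete item here).

Augment with E' → E and build the canonical LR(0) collection (I0 = CLOSURE({[E' → . E]}), then GOTO on every symbol after a dot until no new states appear). It has 11 states:
  I0: { [B → . -], [B → . num B num], [E → . B B], [E → . num], [E → . x -], [E' → . E] }  — shift
  I1: { [B → - .] }  — reduce
  I2: { [B → . -], [B → . num B num], [E → B . B] }  — shift
  I3: { [E' → E .] }  — accept
  I4: { [B → . -], [B → . num B num], [B → num . B num], [E → num .] }  — shift, reduce
  I5: { [E → x . -] }  — shift
  I6: { [E → x - .] }  — reduce
  I7: { [B → num B . num] }  — shift
  I8: { [B → . -], [B → . num B num], [B → num . B num] }  — shift
  I9: { [B → num B num .] }  — reduce
  I10: { [E → B B .] }  — reduce

Conflict in state I4:
  Shift-reduce conflict between [E → num .] and [B → . -]
So the grammar is NOT LR(0).

Answer: No. Shift-reduce conflict between [E → num .] and [B → . -]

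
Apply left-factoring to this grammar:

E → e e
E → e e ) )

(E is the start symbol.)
E → e e E'
E' → ε
E' → ) )

Left-factoring transforms A → αβ₁ | αβ₂ into A → αA' and A' → β₁ | β₂
(α is the longest common prefix among the alternatives). Repeat until
no nonterminal has two alternatives with a common prefix.

Round 1: E has alternatives sharing prefix 'e e'. Introduce E': E → e e E'
  Add: E' → ε
  Add: E' → ) )

No remaining common prefixes — done.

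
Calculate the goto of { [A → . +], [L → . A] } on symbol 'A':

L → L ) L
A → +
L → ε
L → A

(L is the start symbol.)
{ [L → A .] }

GOTO(I, 'A') = CLOSURE({ [A → αX.β] : [A → α.Xβ] ∈ I, X = 'A' })

Items with dot before 'A', with the dot advanced:
  [L → . A] → [L → A .]
Closure adds nothing (no advanced item has the dot before a non-terminal).

GOTO = { [L → A .] }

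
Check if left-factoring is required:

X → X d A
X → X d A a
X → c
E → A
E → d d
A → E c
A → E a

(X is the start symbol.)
Yes, X has productions with common prefix 'X d A'; A has productions with common prefix 'E'

Left-factoring is needed when two productions for the same non-terminal
share a common prefix on the right-hand side.

Productions for X:
  X → X d A
  X → X d A a
  X → c
Productions for E:
  E → A
  E → d d
Productions for A:
  A → E c
  A → E a

Found common prefix 'X d A' in productions for X
Found common prefix 'E' in productions for A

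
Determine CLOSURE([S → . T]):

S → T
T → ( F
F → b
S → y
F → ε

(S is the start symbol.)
To compute CLOSURE, for each item [A → α.Bβ] where B is a non-terminal, add [B → .γ] for all productions B → γ; repeat for the newly added items until nothing changes.

Start with: [S → . T]
  [S → . T] has the dot before T: add [T → . ( F]
No further items can be added.

CLOSURE = { [S → . T], [T → . ( F] }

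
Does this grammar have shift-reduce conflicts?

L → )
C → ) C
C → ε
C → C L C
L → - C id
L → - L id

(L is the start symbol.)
Yes — I2: [C → .] vs [C → . ) C]; I4: [C → .] vs [C → . ) C]; I8: [C → .] vs [C → . ) C]; I10: [C → .] vs [C → . ) C]; I11: [C → C L C .] vs [L → . )]; I12: [C → ) C .] vs [L → . )]

Augment with L' → L and build the canonical LR(0) collection (I0 = CLOSURE({[L' → . L]}), then GOTO on every symbol after a dot until no new states appear). It has 13 states:
  I0: { [L → . )], [L → . - C id], [L → . - L id], [L' → . L] }  — shift
  I1: { [L → ) .] }  — reduce
  I2: { [C → . ) C], [C → . C L C], [C → .], [L → - . C id], [L → - . L id], [L → . )], [L → . - C id], [L → . - L id] }  — shift, reduce
  I3: { [L' → L .] }  — accept
  I4: { [C → ) . C], [C → . ) C], [C → . C L C], [C → .], [L → ) .] }  — shift, 2 reduces
  I5: { [C → C . L C], [L → - C . id], [L → . )], [L → . - C id], [L → . - L id] }  — shift
  I6: { [L → - L . id] }  — shift
  I7: { [L → - L id .] }  — reduce
  I8: { [C → . ) C], [C → . C L C], [C → .], [C → C L . C] }  — shift, reduce
  I9: { [L → - C id .] }  — reduce
  I10: { [C → ) . C], [C → . ) C], [C → . C L C], [C → .] }  — shift, reduce
  I11: { [C → C . L C], [C → C L C .], [L → . )], [L → . - C id], [L → . - L id] }  — shift, reduce
  I12: { [C → ) C .], [C → C . L C], [L → . )], [L → . - C id], [L → . - L id] }  — shift, reduce

I2 contains reduce item [C → .] and shift items [C → . ) C], [L → . )], [L → . - C id], [L → . - L id] — shift-reduce conflict.
I4 contains reduce items [C → .], [L → ) .] and shift item [C → . ) C] — shift-reduce conflict.
I8 contains reduce item [C → .] and shift item [C → . ) C] — shift-reduce conflict.
I10 contains reduce item [C → .] and shift item [C → . ) C] — shift-reduce conflict.
I11 contains reduce item [C → C L C .] and shift items [L → . )], [L → . - C id], [L → . - L id] — shift-reduce conflict.
I12 contains reduce item [C → ) C .] and shift items [L → . )], [L → . - C id], [L → . - L id] — shift-reduce conflict.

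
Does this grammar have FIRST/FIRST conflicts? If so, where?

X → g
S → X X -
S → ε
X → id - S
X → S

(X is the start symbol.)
A FIRST/FIRST conflict occurs when two productions N → α and N → β for the same non-terminal have FIRST(α) ∩ FIRST(β) ≠ ∅ (with ε ∈ FIRST of a nullable right-hand side, so two nullable alternatives also conflict).

FIRST sets of the non-terminals at (or reachable through a nullable prefix from) the front of some alternative:
  FIRST(S) = { '-', 'g', 'id', ε }
  FIRST(X) = { '-', 'g', 'id', ε }

Productions for X:
  X → g: FIRST = { 'g' }
  X → id - S: FIRST = { 'id' }
  X → S: FIRST = { '-', 'g', 'id', ε }
Productions for S:
  S → X X -: FIRST = { '-', 'g', 'id' }
  S → ε: FIRST = { ε }

Conflict for X: X → g and X → S
  Overlap: { 'g' }
Conflict for X: X → id - S and X → S
  Overlap: { 'id' }

Answer: Yes. X → g / X → S on { 'g' }; X → id '-' S / X → S on { 'id' }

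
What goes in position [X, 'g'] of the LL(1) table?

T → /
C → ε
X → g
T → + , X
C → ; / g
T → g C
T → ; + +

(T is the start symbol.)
X → g

To find M[X, 'g'], we find productions for X where 'g' is in the predict set (PREDICT(N → α) = (FIRST(α) \ {ε}) ∪ (FOLLOW(N) if α ⇒* ε)).

X → g: PREDICT = { 'g' }
  'g' is in predict set, so this production goes in M[X, 'g']

M[X, 'g'] = X → g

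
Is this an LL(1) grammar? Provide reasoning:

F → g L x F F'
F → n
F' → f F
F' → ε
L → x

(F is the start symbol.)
No. Predict set conflict for F': { 'f' }

A grammar is LL(1) if for each non-terminal N with multiple productions, the predict sets of those productions are pairwise disjoint, where PREDICT(N → α) = (FIRST(α) \ {ε}) ∪ (FOLLOW(N) if α ⇒* ε).

Relevant sets:
  FOLLOW(F') = { $, 'f' }

For F:
  PREDICT(F → g L x F F') = { 'g' }
  PREDICT(F → n) = { 'n' }
For F':
  PREDICT(F' → f F) = { 'f' }
  PREDICT(F' → ε) = { $, 'f' }
L has a single production, so nothing to check there.

Conflict found: Predict set conflict for F': { 'f' }
The grammar is NOT LL(1).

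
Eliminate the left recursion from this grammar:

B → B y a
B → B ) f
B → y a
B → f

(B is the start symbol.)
B → y a B'
B → f B'
B' → y a B'
B' → ) f B'
B' → ε

B is directly left-recursive. The standard transformation for
  A → A α₁ | ... | A α_m | β₁ | ... | β_n
is
  A  → β₁ A' | ... | β_n A'
  A' → α₁ A' | ... | α_m A' | ε

B → y a becomes B → y a B'
B → f becomes B → f B'
B → B y a becomes B' → y a B'
B → B ) f becomes B' → ) f B'
Add B' → ε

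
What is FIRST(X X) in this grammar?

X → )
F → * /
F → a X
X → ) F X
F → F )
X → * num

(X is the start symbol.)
{ ')', '*' }

FIRST sets of the non-terminals involved (from the grammar, by fixed-point iteration):
  FIRST(X) = { ')', '*' }

To compute FIRST(X X), process the symbols left to right:
Symbol X is a non-terminal. Add FIRST(X) \ {ε} = { ')', '*' }
X is not nullable (ε ∉ FIRST(X)), so stop here.
FIRST(X X) = { ')', '*' }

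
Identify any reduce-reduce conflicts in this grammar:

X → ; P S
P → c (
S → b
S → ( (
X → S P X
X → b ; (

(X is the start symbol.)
No reduce-reduce conflicts

A reduce-reduce conflict occurs when an LR(0) state has two complete items [A → α .] and [B → β .] — both call for a reduction, and with no lookahead the parser cannot choose between them.

Augment with X' → X and build the canonical LR(0) collection (I0 = CLOSURE({[X' → . X]}), then GOTO on every symbol after a dot until no new states appear). It has 16 states:
  I0: { [S → . ( (], [S → . b], [X → . ; P S], [X → . S P X], [X → . b ; (], [X' → . X] }  — shift
  I1: { [S → ( . (] }  — shift
  I2: { [P → . c (], [X → ; . P S] }  — shift
  I3: { [P → . c (], [X → S . P X] }  — shift
  I4: { [X' → X .] }  — accept
  I5: { [S → b .], [X → b . ; (] }  — shift, reduce
  I6: { [X → b ; . (] }  — shift
  I7: { [X → b ; ( .] }  — reduce
  I8: { [S → . ( (], [S → . b], [X → . ; P S], [X → . S P X], [X → . b ; (], [X → S P . X] }  — shift
  I9: { [P → c . (] }  — shift
  I10: { [P → c ( .] }  — reduce
  I11: { [X → S P X .] }  — reduce
  I12: { [S → . ( (], [S → . b], [X → ; P . S] }  — shift
  I13: { [X → ; P S .] }  — reduce
  I14: { [S → b .] }  — reduce
  I15: { [S → ( ( .] }  — reduce

No state contains more than one complete item.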